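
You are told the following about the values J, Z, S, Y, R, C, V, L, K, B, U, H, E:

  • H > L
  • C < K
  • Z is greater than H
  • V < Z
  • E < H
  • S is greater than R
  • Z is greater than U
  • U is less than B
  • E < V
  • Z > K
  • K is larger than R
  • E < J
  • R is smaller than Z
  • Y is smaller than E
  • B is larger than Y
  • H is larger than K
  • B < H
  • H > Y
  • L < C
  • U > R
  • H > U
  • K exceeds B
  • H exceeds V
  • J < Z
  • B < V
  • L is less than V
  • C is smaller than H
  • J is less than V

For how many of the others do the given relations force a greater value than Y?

Directly above Y: E, B, H.
One step further: J, V, K, Z (7 so far).
No other element is forced above Y by the given relations, so the count is 7.

7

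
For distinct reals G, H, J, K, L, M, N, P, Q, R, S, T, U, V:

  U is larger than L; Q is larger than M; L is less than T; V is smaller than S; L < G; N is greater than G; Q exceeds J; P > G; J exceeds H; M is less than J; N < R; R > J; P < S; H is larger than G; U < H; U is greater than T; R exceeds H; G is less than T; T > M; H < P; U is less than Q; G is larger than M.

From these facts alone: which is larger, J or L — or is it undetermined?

J

L < G and G < T give L < T.
Then T < U extends the chain to U.
With U < H: L < G < T < U < H.
Then H < J extends the chain to J.
So J is larger.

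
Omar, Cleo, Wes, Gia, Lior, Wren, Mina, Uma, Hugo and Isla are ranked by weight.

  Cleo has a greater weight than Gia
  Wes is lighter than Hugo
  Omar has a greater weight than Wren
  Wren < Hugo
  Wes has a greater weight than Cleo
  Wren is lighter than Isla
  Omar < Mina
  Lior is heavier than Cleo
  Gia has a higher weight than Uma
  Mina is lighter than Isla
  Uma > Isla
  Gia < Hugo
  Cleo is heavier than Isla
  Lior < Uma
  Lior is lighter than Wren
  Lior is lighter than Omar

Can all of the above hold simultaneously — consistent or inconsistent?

Chaining the given relations yields Lior < Wren < Omar < Mina < Isla < Uma < Gia < Cleo, so Lior < Cleo. But one relation states Cleo < Lior. These cannot both hold.

inconsistent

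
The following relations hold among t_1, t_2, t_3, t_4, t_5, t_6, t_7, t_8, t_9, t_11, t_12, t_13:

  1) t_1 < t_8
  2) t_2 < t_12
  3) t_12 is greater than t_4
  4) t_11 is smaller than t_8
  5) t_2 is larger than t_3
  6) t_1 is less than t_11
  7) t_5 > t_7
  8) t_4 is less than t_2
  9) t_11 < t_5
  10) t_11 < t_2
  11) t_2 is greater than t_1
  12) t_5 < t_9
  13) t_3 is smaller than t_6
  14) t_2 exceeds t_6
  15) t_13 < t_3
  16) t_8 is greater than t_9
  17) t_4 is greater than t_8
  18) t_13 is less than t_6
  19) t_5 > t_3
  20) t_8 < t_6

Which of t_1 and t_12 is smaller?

t_1

t_1 < t_11 and t_11 < t_8 give t_1 < t_8.
With t_8 < t_4: t_1 < t_11 < t_8 < t_4.
Then t_4 < t_2 extends the chain to t_2.
Then t_2 < t_12 extends the chain to t_12.
So t_1 < t_12; t_1 is the smaller of the two.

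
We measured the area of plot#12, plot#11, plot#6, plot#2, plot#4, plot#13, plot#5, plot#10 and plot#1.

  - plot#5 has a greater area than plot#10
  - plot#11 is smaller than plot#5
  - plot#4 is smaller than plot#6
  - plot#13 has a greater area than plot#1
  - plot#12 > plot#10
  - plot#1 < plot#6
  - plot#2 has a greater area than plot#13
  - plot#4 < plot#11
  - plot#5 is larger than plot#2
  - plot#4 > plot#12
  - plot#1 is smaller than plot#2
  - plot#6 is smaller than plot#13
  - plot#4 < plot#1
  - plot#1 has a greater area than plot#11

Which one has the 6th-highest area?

Piecing the relations together gives one ordering: plot#10 < plot#12 < plot#4 < plot#11 < plot#1 < plot#6 < plot#13 < plot#2 < plot#5.
The 6th largest is plot#11.

plot#11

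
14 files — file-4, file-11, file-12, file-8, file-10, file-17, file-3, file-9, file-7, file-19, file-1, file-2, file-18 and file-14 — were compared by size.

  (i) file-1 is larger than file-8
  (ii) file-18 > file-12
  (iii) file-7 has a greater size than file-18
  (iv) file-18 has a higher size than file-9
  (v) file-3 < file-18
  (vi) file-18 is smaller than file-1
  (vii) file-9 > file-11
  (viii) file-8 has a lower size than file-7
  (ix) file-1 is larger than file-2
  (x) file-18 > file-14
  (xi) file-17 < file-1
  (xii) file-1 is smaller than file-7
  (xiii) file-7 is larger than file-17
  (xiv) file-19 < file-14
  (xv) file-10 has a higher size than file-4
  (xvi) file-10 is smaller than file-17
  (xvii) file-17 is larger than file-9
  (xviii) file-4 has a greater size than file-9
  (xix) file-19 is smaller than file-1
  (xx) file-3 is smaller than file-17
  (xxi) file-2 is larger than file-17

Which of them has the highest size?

file-7

Chaining downward from file-7: directly below it, file-8, file-17, file-18, file-1; then file-3, file-19, file-9, file-14, file-10, file-12, file-2; then file-11, file-4.
That covers every other element, and nothing is given above file-7, so file-7 is the highest size.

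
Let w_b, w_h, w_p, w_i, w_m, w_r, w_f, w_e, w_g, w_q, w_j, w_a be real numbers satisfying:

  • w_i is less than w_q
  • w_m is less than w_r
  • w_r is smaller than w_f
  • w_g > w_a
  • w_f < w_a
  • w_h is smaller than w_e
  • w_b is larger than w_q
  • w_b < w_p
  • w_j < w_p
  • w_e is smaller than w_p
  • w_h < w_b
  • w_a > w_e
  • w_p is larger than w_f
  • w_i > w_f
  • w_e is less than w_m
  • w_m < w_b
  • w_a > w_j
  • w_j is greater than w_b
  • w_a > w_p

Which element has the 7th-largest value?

w_i

Piecing the relations together gives one ordering: w_h < w_e < w_m < w_r < w_f < w_i < w_q < w_b < w_j < w_p < w_a < w_g.
The 7th largest is w_i.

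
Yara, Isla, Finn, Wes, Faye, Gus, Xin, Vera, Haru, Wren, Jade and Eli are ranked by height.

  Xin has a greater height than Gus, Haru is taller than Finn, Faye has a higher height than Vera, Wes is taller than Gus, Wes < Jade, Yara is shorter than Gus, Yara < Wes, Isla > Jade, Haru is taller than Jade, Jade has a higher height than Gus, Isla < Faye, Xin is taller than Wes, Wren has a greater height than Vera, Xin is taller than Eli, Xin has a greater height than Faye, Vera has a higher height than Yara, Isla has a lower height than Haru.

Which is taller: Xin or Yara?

Xin

Chaining the given relations: Yara < Gus < Wes < Jade < Isla < Faye < Xin.
So Yara < Xin; Xin is the taller of the two.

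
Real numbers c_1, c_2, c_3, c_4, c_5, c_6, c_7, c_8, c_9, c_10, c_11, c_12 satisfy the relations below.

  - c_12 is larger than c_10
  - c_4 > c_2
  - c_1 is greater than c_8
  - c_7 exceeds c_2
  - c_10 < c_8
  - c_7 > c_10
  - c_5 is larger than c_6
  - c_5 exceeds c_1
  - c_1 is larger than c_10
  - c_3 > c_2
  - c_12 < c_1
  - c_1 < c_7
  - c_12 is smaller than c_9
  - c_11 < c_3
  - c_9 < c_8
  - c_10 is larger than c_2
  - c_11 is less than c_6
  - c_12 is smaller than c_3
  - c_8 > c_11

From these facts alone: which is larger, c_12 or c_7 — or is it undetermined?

The relevant relations are c_12 < c_9; c_9 < c_8; c_8 < c_1; c_1 < c_7.
Chaining these gives c_12 < c_9 < c_8 < c_1 < c_7.
So c_7 is larger.

c_7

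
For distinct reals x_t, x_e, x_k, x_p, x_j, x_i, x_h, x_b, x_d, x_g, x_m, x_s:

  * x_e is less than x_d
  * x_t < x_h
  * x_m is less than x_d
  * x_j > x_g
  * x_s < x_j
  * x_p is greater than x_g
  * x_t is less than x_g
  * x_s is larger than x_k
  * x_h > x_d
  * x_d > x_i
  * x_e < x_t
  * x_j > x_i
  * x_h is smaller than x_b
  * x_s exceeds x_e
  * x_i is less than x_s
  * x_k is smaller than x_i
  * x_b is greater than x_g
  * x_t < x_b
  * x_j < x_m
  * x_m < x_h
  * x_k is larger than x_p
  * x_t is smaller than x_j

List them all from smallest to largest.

Nothing is placed below x_e, so it is least; from there x_e < x_t; x_t < x_g; x_g < x_p; x_p < x_k; x_k < x_i; x_i < x_s; x_s < x_j; x_j < x_m; x_m < x_d; x_d < x_h; x_h < x_b, each given directly.

x_e < x_t < x_g < x_p < x_k < x_i < x_s < x_j < x_m < x_d < x_h < x_b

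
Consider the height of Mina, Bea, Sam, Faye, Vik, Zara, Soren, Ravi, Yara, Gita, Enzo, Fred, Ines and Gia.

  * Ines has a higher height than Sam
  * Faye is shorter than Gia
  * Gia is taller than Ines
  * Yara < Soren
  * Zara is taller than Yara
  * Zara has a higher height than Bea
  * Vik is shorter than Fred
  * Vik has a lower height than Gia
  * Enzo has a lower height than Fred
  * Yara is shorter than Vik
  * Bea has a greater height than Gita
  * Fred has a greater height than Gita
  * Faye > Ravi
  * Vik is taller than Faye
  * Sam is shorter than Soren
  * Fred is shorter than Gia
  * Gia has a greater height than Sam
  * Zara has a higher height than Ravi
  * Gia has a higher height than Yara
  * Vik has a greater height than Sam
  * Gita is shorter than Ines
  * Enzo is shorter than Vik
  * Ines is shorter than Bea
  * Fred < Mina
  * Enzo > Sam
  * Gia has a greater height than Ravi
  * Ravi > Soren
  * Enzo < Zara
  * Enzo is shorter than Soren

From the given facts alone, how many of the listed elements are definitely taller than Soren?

From Soren the given relations immediately reach Ravi.
From those, Faye, Zara, Gia — 4 in total.
From those, Vik — 5 in total.
From those, Fred — 6 in total.
From those, Mina — 7 in total.
Nothing else is reachable above Soren; 7 in all.

7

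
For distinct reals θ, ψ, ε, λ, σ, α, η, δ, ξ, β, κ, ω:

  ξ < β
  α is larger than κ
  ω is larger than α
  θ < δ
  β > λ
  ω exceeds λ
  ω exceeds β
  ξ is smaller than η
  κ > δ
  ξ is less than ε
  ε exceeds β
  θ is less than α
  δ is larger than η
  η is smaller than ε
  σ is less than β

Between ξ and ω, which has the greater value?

ξ < η and η < δ give ξ < δ.
With δ < κ: ξ < η < δ < κ.
With κ < α: ξ < η < δ < κ < α.
Then α < ω extends the chain to ω.
So ξ < ω; ω is the larger of the two.

ω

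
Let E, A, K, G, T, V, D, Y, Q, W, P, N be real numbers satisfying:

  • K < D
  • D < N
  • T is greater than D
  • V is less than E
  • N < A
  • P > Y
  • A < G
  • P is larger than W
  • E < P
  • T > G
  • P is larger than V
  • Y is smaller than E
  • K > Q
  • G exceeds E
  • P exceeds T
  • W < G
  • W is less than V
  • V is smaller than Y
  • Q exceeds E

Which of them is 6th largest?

Piecing the relations together gives one ordering: W < V < Y < E < Q < K < D < N < A < G < T < P.
Counting 6 from the largest end gives D.

D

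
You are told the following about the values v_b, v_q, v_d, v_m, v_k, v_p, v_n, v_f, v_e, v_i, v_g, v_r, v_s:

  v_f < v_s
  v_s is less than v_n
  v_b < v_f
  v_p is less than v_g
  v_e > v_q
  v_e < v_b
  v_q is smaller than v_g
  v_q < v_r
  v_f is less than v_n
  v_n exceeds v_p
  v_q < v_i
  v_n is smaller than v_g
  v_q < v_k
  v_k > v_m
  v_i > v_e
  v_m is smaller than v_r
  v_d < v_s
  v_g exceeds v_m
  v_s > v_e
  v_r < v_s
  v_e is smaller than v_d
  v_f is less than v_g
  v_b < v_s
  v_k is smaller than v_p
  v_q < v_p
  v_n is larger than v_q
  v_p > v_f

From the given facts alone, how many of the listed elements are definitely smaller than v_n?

The elements the relations force below v_n are v_q, v_e, v_b, v_m, v_r, v_f, v_k, v_p, v_d, v_s — no chain reaches any other.
That is 10.

10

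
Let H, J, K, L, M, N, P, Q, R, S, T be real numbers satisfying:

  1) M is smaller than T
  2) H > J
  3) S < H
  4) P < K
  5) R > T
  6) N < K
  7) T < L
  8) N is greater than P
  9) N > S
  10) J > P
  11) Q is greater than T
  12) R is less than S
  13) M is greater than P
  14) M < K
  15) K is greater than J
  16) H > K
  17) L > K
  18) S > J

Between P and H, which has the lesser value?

The relevant relations are P < M; M < T; T < R; R < S; S < N; N < K; K < H.
Together: P < M < T < R < S < N < K < H.
So P < H; P is the smaller of the two.

P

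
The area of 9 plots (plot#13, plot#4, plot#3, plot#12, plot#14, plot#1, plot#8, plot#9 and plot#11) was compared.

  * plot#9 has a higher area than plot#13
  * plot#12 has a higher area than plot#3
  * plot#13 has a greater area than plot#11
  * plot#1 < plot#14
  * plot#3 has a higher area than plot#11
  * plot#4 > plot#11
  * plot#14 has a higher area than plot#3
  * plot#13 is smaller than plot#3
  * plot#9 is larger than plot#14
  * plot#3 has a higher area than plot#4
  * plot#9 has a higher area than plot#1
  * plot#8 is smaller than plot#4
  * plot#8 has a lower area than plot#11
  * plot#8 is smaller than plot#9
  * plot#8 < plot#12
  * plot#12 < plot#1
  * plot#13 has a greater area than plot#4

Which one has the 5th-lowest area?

The consecutive relations fix a unique order: plot#8 < plot#11 < plot#4 < plot#13 < plot#3 < plot#12 < plot#1 < plot#14 < plot#9.
The 5th smallest is plot#3.

plot#3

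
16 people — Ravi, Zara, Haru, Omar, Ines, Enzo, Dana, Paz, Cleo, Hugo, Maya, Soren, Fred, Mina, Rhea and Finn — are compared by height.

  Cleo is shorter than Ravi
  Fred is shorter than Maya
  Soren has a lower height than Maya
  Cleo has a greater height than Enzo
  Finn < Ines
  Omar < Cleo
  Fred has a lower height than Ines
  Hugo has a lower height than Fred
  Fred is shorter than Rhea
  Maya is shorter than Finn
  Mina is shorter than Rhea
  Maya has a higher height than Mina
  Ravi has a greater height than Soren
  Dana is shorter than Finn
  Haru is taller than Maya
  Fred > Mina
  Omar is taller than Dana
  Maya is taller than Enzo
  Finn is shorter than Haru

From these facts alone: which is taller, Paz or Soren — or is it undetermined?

Following every chain through Paz: nothing is chained to Paz.
Soren is not reached, and no chain runs the other way from Soren to Paz.
So the given relations leave the order of Paz and Soren undetermined.

undetermined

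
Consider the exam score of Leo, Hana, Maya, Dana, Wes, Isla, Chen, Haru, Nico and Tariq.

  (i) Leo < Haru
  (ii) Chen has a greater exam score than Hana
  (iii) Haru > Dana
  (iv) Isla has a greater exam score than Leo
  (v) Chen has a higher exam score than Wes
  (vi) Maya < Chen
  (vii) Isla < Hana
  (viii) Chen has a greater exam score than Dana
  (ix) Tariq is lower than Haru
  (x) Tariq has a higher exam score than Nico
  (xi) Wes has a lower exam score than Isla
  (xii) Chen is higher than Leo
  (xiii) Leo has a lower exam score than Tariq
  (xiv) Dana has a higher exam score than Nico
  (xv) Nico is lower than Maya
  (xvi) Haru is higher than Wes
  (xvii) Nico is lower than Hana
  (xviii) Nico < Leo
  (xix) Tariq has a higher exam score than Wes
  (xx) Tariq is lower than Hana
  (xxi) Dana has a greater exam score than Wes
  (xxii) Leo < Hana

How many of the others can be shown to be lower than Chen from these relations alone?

From Chen the given relations immediately reach Leo, Wes, Dana, Hana, Maya.
From those, Nico, Isla, Tariq — 8 in total.
Nothing else is reachable below Chen; 8 in all.

8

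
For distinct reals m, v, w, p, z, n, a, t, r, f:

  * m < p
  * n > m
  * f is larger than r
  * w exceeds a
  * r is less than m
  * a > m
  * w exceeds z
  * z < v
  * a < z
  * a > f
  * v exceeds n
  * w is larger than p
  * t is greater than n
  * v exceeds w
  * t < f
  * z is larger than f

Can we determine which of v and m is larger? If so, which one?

v

Link the given pairs in sequence: m < n; n < t; t < f; f < a; a < z; z < w; w < v.
Together: m < n < t < f < a < z < w < v.
So v is larger.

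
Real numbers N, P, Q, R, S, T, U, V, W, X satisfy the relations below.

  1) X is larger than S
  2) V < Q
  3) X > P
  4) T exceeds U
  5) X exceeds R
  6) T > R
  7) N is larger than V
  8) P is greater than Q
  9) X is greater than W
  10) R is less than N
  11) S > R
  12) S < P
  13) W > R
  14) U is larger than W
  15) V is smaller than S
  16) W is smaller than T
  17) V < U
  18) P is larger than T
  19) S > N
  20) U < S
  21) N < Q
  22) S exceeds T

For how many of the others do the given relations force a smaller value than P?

8

The elements the relations force below P are R, V, N, W, U, T, S, Q — no chain reaches any other.
That is 8.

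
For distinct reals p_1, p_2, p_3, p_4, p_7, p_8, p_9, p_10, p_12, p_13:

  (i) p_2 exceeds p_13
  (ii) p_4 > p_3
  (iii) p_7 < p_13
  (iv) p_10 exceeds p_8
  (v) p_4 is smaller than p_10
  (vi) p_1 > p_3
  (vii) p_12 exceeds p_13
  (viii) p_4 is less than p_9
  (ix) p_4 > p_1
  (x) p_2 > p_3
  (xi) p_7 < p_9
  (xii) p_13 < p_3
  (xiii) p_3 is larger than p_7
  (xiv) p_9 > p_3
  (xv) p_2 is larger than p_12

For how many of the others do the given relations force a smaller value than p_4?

Directly below p_4: p_3, p_1.
One step further: p_7, p_13 (4 so far).
No other element is forced below p_4 by the given relations, so the count is 4.

4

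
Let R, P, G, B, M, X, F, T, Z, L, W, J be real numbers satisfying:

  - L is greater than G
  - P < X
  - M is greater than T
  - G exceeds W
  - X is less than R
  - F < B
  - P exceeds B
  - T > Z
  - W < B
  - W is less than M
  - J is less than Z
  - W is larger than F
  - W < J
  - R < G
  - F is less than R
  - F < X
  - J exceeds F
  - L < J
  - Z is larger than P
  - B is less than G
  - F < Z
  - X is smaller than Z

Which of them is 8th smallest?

L

Chaining the given pairs: F < W < B < P < X < R < G < L < J < Z < T < M.
Counting 8 from the smallest end gives L.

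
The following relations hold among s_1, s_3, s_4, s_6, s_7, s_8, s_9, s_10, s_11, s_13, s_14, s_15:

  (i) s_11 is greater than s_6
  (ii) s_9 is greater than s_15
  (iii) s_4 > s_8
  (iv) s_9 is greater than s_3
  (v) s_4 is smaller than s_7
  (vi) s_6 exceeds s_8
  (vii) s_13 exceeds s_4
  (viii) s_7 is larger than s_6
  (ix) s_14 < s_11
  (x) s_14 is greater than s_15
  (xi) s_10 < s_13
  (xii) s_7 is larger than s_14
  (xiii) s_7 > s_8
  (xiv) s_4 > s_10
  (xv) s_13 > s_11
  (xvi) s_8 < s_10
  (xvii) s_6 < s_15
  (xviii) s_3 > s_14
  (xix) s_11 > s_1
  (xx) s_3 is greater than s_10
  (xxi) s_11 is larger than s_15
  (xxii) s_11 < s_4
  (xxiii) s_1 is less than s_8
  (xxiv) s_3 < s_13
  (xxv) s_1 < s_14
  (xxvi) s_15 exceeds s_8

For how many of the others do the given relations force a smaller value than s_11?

The elements the relations force below s_11 are s_1, s_8, s_6, s_15, s_14 — no chain reaches any other.
That is 5.

5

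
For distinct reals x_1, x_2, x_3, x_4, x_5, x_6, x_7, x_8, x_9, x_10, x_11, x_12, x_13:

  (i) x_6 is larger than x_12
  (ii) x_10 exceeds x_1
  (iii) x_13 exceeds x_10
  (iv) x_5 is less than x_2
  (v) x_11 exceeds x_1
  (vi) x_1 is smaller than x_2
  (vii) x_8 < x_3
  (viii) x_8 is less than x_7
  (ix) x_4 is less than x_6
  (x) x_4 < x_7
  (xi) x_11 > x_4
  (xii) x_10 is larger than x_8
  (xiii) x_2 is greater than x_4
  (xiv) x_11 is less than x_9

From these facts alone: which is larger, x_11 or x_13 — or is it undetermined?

Following every chain through x_11: above x_11 we get x_9; below x_11 we get x_4, x_1.
x_13 is not reached, and no chain runs the other way from x_13 to x_11.
So the given relations leave the order of x_11 and x_13 undetermined.

undetermined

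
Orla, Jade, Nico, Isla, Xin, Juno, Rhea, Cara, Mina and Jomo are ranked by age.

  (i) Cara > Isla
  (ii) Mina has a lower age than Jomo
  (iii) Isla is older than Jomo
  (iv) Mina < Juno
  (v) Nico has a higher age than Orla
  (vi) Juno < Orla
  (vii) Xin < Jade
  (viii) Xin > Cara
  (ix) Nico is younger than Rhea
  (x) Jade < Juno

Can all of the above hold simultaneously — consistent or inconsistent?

Every relation is compatible with Mina < Jomo < Isla < Cara < Xin < Jade < Juno < Orla < Nico < Rhea; the set is consistent.

consistent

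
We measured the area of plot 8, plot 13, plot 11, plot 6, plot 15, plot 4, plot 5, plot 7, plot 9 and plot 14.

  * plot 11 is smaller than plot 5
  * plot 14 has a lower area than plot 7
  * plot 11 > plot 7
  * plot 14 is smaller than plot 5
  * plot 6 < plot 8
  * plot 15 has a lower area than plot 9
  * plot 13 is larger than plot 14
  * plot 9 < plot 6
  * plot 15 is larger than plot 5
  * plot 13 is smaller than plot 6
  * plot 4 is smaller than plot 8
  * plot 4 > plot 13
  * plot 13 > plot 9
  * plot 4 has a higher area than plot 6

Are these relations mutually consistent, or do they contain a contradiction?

Every relation is compatible with plot 14 < plot 7 < plot 11 < plot 5 < plot 15 < plot 9 < plot 13 < plot 6 < plot 4 < plot 8; the set is consistent.

consistent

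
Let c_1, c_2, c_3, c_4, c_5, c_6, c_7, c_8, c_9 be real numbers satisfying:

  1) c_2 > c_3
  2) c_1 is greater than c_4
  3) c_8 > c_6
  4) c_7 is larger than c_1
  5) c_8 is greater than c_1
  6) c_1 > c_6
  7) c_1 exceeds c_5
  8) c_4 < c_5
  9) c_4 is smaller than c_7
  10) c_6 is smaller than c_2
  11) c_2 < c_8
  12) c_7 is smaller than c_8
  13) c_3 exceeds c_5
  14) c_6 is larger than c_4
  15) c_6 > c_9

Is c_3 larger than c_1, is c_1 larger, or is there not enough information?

Following every chain through c_3: above c_3 we get c_2, c_8; below c_3 we get c_4, c_5.
c_1 is not reached, and no chain runs the other way from c_1 to c_3.
So the given relations leave the order of c_3 and c_1 undetermined.

undetermined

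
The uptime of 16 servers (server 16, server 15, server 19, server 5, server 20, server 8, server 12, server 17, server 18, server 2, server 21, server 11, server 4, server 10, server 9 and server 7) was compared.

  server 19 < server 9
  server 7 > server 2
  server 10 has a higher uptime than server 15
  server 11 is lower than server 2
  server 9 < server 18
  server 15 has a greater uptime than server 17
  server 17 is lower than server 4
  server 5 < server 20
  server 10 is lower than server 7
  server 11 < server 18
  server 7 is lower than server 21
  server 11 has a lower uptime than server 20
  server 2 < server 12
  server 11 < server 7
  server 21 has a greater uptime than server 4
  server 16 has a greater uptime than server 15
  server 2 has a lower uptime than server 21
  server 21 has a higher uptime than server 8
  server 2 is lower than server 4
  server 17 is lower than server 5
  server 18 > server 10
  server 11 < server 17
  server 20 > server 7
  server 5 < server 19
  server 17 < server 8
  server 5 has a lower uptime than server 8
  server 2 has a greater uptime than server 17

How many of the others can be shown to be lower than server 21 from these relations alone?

9

From server 21 the given relations immediately reach server 2, server 7, server 8, server 4.
From those, server 11, server 17, server 5, server 10 — 8 in total.
From those, server 15 — 9 in total.
No other element is forced below server 21 by the given relations, so the count is 9.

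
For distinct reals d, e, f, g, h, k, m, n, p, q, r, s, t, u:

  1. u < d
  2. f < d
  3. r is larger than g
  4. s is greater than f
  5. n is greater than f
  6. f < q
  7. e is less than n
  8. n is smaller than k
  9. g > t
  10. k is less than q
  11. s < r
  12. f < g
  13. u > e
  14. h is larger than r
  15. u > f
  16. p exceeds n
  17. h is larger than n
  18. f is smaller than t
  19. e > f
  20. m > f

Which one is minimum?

f

Chaining upward from f: directly above it, e, n, t, g, m, q, s, u, d; then k, r, h, p.
That covers every other element, and nothing is given below f, so f is the minimum.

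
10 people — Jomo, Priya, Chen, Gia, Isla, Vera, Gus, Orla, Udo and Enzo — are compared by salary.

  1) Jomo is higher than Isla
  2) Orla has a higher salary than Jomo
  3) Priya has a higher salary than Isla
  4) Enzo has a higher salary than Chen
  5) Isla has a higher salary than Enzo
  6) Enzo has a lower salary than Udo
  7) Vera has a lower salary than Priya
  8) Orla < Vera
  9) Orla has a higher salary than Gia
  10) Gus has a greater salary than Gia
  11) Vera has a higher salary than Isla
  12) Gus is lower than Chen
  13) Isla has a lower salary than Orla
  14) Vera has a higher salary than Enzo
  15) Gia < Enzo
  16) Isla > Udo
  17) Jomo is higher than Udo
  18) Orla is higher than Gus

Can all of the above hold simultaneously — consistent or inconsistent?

consistent

The single ordering Gia < Gus < Chen < Enzo < Udo < Isla < Jomo < Orla < Vera < Priya satisfies every listed relation, so no contradiction arises.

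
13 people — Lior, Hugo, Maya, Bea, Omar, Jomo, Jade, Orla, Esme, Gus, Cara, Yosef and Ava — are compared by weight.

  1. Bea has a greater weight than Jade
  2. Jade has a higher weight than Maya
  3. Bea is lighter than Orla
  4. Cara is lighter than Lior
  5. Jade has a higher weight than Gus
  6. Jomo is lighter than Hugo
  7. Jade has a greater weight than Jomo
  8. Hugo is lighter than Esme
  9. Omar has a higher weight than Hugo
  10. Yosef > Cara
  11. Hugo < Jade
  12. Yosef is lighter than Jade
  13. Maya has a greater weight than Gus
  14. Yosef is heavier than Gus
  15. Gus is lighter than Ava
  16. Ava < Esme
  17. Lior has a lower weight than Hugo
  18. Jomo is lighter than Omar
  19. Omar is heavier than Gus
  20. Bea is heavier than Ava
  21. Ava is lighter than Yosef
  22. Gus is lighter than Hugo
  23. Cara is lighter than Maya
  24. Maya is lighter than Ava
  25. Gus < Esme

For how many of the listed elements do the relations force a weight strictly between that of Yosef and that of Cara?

Chaining upward from Cara reaches: Maya, Lior, Hugo, Ava, Esme, Omar, Jade, Bea, Orla.
Chaining downward from Yosef reaches: Gus, Maya, Ava.
Strictly between Cara and Yosef are those in both lists: Maya, Ava — 2 elements.

2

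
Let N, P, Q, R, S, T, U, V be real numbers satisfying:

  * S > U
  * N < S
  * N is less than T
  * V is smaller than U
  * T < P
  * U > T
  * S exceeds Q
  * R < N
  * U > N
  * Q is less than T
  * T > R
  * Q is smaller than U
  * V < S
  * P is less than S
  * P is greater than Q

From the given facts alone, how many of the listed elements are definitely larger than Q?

4

The elements the relations force above Q are T, P, U, S — no chain reaches any other.
That is 4.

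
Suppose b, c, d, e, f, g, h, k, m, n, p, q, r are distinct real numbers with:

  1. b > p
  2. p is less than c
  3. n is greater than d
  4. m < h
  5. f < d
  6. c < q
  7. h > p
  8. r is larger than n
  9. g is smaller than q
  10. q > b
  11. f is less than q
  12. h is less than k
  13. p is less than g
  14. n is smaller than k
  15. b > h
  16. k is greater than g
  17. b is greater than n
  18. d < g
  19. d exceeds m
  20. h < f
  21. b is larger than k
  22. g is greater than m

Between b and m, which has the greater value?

m < h and h < f give m < f.
With f < d: m < h < f < d.
With d < n: m < h < f < d < n.
With n < b: m < h < f < d < n < b.
So m < b; b is the larger of the two.

b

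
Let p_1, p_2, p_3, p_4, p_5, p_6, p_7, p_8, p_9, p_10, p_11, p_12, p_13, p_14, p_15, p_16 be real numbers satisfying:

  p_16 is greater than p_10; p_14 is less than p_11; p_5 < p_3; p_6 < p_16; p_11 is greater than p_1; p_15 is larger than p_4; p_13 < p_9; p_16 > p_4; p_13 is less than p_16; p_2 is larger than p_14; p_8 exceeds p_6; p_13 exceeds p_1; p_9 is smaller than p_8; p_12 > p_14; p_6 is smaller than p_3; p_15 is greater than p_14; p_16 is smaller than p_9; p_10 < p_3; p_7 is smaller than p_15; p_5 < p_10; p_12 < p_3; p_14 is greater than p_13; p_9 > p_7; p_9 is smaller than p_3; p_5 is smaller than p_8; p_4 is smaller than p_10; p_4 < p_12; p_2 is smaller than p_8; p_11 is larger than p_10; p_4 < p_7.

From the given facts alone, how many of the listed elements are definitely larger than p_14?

From p_14 the given relations immediately reach p_12, p_2, p_15, p_11.
From those, p_3, p_8 — 6 in total.
No other element is forced above p_14 by the given relations, so the count is 6.

6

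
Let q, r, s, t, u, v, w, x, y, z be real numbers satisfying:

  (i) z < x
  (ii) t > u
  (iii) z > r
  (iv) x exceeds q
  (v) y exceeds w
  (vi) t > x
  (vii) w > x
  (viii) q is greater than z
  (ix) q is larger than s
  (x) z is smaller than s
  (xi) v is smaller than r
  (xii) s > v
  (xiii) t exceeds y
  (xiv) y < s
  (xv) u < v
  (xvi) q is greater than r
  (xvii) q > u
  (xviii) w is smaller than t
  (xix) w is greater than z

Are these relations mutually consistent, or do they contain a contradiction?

Chaining the given relations yields w < y < s < q < x, so w < x. But one relation states x < w. These cannot both hold.

inconsistent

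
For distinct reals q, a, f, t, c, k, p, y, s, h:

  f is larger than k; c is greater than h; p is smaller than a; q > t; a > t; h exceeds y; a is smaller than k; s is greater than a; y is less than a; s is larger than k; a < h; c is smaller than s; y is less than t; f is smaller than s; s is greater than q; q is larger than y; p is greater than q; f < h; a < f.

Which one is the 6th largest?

a

Piecing the relations together gives one ordering: y < t < q < p < a < k < f < h < c < s.
Counting 6 from the largest end gives a.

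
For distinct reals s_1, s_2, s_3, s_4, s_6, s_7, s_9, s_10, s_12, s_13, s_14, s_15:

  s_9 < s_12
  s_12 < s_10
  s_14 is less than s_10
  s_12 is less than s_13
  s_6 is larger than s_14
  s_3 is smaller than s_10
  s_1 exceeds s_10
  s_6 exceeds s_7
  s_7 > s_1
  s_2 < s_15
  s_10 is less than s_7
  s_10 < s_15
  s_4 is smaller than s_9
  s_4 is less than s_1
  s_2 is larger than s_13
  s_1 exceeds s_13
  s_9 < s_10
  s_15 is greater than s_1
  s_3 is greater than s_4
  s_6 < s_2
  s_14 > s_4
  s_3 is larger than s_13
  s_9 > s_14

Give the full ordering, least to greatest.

Nothing is placed below s_4, so it is least; from there s_4 < s_14; s_14 < s_9; s_9 < s_12; s_12 < s_13; s_13 < s_3; s_3 < s_10; s_10 < s_1; s_1 < s_7; s_7 < s_6; s_6 < s_2; s_2 < s_15, each given directly.

s_4 < s_14 < s_9 < s_12 < s_13 < s_3 < s_10 < s_1 < s_7 < s_6 < s_2 < s_15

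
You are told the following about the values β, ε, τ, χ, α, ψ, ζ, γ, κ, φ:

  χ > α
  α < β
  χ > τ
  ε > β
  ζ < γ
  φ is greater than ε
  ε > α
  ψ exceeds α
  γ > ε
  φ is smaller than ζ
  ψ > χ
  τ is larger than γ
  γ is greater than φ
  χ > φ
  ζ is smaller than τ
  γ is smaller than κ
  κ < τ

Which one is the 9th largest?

β

The consecutive relations fix a unique order: α < β < ε < φ < ζ < γ < κ < τ < χ < ψ.
Counting 9 from the largest end gives β.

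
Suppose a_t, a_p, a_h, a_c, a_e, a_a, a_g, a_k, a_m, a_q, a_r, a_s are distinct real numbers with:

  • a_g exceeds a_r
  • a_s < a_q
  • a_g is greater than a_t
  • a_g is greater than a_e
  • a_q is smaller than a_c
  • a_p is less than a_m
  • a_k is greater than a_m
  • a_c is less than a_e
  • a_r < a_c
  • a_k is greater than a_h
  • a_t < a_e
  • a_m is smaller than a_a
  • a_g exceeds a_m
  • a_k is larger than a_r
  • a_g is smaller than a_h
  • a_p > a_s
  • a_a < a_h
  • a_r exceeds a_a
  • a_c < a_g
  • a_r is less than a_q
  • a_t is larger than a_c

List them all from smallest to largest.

a_s < a_p < a_m < a_a < a_r < a_q < a_c < a_t < a_e < a_g < a_h < a_k

Each adjacent pair is fixed by a given relation: a_s < a_p; a_p < a_m; a_m < a_a; a_a < a_r; a_r < a_q; a_q < a_c; a_c < a_t; a_t < a_e; a_e < a_g; a_g < a_h; a_h < a_k. Chaining them end to end gives the full order.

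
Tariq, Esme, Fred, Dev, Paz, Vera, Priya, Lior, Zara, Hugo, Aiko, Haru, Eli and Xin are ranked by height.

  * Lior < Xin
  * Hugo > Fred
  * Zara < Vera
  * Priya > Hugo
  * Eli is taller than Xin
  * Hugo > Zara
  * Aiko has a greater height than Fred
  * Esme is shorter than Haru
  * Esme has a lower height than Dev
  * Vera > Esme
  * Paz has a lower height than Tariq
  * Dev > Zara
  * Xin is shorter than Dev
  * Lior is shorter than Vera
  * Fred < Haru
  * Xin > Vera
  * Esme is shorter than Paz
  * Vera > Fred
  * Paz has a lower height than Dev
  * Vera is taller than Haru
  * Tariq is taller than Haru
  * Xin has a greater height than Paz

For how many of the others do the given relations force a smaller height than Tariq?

The elements the relations force below Tariq are Fred, Esme, Paz, Haru — no chain reaches any other.
That is 4.

4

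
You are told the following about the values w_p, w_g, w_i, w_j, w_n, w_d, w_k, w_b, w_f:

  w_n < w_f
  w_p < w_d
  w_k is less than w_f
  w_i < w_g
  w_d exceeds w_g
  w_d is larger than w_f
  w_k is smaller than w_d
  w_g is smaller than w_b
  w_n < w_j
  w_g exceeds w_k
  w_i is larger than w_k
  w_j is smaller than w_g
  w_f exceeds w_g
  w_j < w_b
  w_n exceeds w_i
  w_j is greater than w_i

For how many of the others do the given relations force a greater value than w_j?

Directly above w_j: w_g, w_b.
One step further: w_f, w_d (4 so far).
No other element is forced above w_j by the given relations, so the count is 4.

4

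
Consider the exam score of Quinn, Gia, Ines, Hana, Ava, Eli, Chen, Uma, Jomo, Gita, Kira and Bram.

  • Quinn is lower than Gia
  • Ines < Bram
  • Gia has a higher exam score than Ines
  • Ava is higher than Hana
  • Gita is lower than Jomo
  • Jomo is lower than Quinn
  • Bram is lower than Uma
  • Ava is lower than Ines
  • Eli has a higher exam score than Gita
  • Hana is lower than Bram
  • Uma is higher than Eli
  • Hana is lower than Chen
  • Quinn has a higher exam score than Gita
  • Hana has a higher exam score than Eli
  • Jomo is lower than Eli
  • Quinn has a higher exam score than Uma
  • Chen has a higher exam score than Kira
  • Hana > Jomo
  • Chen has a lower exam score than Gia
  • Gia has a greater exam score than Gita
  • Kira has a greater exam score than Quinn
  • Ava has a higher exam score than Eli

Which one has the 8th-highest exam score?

Ava

The consecutive relations fix a unique order: Gita < Jomo < Eli < Hana < Ava < Ines < Bram < Uma < Quinn < Kira < Chen < Gia.
Counting 8 from the largest end gives Ava.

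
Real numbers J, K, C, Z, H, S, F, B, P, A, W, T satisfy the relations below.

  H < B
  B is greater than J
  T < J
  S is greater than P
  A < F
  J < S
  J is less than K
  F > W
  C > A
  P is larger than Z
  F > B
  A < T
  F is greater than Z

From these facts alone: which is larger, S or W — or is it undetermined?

undetermined

Following every chain through W: above W we get F.
S is not reached, and no chain runs the other way from S to W.
So the given relations leave the order of W and S undetermined.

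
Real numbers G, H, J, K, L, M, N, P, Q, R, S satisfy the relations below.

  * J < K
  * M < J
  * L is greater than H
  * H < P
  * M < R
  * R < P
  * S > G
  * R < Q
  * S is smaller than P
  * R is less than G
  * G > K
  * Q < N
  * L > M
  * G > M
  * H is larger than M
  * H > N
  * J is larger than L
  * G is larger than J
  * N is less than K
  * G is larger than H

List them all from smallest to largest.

Nothing is placed below M, so it is least; from there M < R; R < Q; Q < N; N < H; H < L; L < J; J < K; K < G; G < S; S < P, each given directly.

M < R < Q < N < H < L < J < K < G < S < P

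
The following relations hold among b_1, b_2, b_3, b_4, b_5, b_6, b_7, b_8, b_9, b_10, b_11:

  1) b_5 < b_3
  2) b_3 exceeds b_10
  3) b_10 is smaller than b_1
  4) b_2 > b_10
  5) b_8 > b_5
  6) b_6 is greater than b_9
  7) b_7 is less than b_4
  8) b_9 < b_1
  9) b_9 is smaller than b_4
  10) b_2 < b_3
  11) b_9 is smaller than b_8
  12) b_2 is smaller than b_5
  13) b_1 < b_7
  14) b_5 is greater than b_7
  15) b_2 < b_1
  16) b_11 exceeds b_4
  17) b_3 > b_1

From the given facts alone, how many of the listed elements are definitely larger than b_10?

8

The elements the relations force above b_10 are b_2, b_1, b_7, b_4, b_11, b_5, b_8, b_3 — no chain reaches any other.
That is 8.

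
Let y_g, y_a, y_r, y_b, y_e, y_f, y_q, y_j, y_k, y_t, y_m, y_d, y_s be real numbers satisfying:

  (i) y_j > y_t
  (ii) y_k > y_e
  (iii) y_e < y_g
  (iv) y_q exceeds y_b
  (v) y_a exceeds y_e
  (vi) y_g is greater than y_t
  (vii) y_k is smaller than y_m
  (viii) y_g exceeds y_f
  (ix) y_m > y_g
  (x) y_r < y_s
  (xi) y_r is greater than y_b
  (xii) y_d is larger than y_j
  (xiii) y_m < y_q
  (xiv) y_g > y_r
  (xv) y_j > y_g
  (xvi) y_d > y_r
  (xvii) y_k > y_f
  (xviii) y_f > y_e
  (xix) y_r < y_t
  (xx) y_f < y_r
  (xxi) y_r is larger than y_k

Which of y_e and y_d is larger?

y_d

Link the given pairs in sequence: y_e < y_f; y_f < y_k; y_k < y_r; y_r < y_t; y_t < y_g; y_g < y_j; y_j < y_d.
Chaining these gives y_e < y_f < y_k < y_r < y_t < y_g < y_j < y_d.
So y_e < y_d; y_d is the larger of the two.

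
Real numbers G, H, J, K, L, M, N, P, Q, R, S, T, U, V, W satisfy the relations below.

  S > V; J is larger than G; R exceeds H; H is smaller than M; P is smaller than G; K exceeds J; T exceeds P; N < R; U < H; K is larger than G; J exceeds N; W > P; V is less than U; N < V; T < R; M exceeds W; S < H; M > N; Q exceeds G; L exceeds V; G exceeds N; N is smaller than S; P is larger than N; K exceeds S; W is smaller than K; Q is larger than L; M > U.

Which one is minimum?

V is not least since N < V; P is not least since N < P; G is not least since N < G; T is not least since P < T; W is not least since P < W; S is not least since V < S; L is not least since V < L; U is not least since V < U; J is not least since G < J; Q is not least since G < Q; H is not least since S < H; R is not least since T < R; M is not least since W < M; K is not least since J < K.
Only N has nothing below it, so N is the minimum.

N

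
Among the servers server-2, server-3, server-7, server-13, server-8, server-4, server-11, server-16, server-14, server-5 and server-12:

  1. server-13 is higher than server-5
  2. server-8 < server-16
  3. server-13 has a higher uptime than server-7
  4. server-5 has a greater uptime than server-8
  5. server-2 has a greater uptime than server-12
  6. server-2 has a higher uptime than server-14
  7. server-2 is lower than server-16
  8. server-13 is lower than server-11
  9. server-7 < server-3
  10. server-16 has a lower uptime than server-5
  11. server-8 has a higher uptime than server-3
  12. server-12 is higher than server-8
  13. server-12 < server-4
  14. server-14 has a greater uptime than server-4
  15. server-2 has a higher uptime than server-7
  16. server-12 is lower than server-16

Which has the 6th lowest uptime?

server-14

Chaining the given pairs: server-7 < server-3 < server-8 < server-12 < server-4 < server-14 < server-2 < server-16 < server-5 < server-13 < server-11.
Counting 6 from the smallest end gives server-14.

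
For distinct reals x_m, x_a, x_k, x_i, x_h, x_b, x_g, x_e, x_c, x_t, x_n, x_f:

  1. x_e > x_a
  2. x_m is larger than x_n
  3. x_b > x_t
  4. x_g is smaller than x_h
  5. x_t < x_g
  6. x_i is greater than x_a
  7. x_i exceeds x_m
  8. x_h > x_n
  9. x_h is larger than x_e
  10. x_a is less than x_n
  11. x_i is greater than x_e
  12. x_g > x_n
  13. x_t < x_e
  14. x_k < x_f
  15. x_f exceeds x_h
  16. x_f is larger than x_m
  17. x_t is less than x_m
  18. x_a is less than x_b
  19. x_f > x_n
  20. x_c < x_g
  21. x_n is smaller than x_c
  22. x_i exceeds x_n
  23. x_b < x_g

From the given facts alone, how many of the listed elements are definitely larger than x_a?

The elements the relations force above x_a are x_n, x_e, x_c, x_b, x_g, x_h, x_m, x_i, x_f — no chain reaches any other.
That is 9.

9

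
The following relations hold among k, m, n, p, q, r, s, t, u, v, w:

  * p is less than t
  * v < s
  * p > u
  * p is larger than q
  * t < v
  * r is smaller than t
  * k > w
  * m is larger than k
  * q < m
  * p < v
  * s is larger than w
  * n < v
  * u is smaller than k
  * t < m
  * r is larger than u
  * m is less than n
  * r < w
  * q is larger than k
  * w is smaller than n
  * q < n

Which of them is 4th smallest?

k

Chaining the given pairs: u < r < w < k < q < p < t < m < n < v < s.
Counting 4 from the smallest end gives k.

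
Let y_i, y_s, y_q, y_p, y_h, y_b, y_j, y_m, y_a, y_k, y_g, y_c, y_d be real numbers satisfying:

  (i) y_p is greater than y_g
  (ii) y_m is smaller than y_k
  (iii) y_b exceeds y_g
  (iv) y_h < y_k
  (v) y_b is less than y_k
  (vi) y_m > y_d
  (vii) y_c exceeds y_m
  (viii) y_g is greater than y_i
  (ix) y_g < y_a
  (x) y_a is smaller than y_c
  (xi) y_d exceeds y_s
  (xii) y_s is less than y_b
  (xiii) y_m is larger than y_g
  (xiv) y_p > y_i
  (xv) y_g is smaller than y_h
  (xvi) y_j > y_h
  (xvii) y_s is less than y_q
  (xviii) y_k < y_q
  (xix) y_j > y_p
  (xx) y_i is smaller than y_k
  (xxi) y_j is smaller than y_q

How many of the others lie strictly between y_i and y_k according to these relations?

Chaining upward from y_i reaches: y_g, y_b, y_p, y_h, y_m, y_j, y_a, y_q, y_c.
Chaining downward from y_k reaches: y_s, y_g, y_b, y_d, y_h, y_m.
Strictly between y_i and y_k are those in both lists: y_g, y_b, y_h, y_m — 4 elements.

4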